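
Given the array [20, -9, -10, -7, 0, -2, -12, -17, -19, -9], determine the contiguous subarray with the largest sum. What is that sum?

Using Kadane's algorithm on [20, -9, -10, -7, 0, -2, -12, -17, -19, -9]:

Scanning through the array:
Position 1 (value -9): max_ending_here = 11, max_so_far = 20
Position 2 (value -10): max_ending_here = 1, max_so_far = 20
Position 3 (value -7): max_ending_here = -6, max_so_far = 20
Position 4 (value 0): max_ending_here = 0, max_so_far = 20
Position 5 (value -2): max_ending_here = -2, max_so_far = 20
Position 6 (value -12): max_ending_here = -12, max_so_far = 20
Position 7 (value -17): max_ending_here = -17, max_so_far = 20
Position 8 (value -19): max_ending_here = -19, max_so_far = 20
Position 9 (value -9): max_ending_here = -9, max_so_far = 20

Maximum subarray: [20]
Maximum sum: 20

The maximum subarray is [20] with sum 20. This subarray runs from index 0 to index 0.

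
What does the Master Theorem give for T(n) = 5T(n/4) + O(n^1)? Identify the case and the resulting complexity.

Master Theorem for T(n) = 5T(n/4) + O(n^1):

a = 5, b = 4, c = 1
log_b(a) = log_4(5) = 1.1610

Case 1: c = 1 < log_4(5) = 1.1610
T(n) = O(n^(log_4 5))

For T(n) = 5T(n/4) + O(n^1): log_4(5) = 1.1610. This is Case 1 of the Master Theorem (c < log_b(a), work dominated by leaves), giving O(n^(log_4 5)).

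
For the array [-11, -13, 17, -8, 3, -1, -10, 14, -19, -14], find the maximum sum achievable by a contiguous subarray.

Using Kadane's algorithm on [-11, -13, 17, -8, 3, -1, -10, 14, -19, -14]:

Scanning through the array:
Position 1 (value -13): max_ending_here = -13, max_so_far = -11
Position 2 (value 17): max_ending_here = 17, max_so_far = 17
Position 3 (value -8): max_ending_here = 9, max_so_far = 17
Position 4 (value 3): max_ending_here = 12, max_so_far = 17
Position 5 (value -1): max_ending_here = 11, max_so_far = 17
Position 6 (value -10): max_ending_here = 1, max_so_far = 17
Position 7 (value 14): max_ending_here = 15, max_so_far = 17
Position 8 (value -19): max_ending_here = -4, max_so_far = 17
Position 9 (value -14): max_ending_here = -14, max_so_far = 17

Maximum subarray: [17]
Maximum sum: 17

The maximum subarray is [17] with sum 17. This subarray runs from index 2 to index 2.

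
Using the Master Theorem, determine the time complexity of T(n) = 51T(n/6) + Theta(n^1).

Master Theorem for T(n) = 51T(n/6) + O(n^1):

a = 51, b = 6, c = 1
log_b(a) = log_6(51) = 2.1944

Case 1: c = 1 < log_6(51) = 2.1944
T(n) = O(n^(log_6 51))

For T(n) = 51T(n/6) + O(n^1): log_6(51) = 2.1944. This is Case 1 of the Master Theorem (c < log_b(a), work dominated by leaves), giving O(n^(log_6 51)).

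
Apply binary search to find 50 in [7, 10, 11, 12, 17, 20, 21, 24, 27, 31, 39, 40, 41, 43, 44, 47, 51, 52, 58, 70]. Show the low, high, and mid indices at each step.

Binary search for 50 in [7, 10, 11, 12, 17, 20, 21, 24, 27, 31, 39, 40, 41, 43, 44, 47, 51, 52, 58, 70]:

lo=0, hi=19, mid=9, arr[mid]=31 -> 31 < 50, search right half
lo=10, hi=19, mid=14, arr[mid]=44 -> 44 < 50, search right half
lo=15, hi=19, mid=17, arr[mid]=52 -> 52 > 50, search left half
lo=15, hi=16, mid=15, arr[mid]=47 -> 47 < 50, search right half
lo=16, hi=16, mid=16, arr[mid]=51 -> 51 > 50, search left half
lo=16 > hi=15, target 50 not found

Binary search determines that 50 is not in the array after 5 comparisons. The search space was exhausted without finding the target.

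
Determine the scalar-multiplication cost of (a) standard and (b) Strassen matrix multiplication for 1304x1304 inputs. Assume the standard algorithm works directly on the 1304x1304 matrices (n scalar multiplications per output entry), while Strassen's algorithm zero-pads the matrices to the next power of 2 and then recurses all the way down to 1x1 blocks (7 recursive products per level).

Matrix multiplication for 1304x1304 matrices:

Strassen's algorithm requires power-of-2 dimensions. Pad 1304x1304 to 2048x2048 (next power of 2).

Standard algorithm: 1304^3 = 2217342464 multiplications
Strassen's algorithm: 7^(log2(2048)) = 7^11 = 1977326743 multiplications
Savings: 2217342464 - 1977326743 = 240015721 multiplications

Standard: 2217342464 multiplications (1304^3). Strassen: 1977326743 multiplications (7^11, after padding to 2048x2048). Strassen reduces 8 recursive multiplications to 7 at each level.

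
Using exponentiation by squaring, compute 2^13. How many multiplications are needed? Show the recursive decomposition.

Computing 2^13 by squaring (build up from 2^1; each line after the first costs one multiplication):

2^1 = 2
2^2 = (2^1)^2 = 2^2 = 4
2^3 = 2 * 2^2 = 2 * 4 = 8
2^6 = (2^3)^2 = 8^2 = 64
2^12 = (2^6)^2 = 64^2 = 4096
2^13 = 2 * 2^12 = 2 * 4096 = 8192

Result: 8192
Multiplications needed: 5 (5 lines after 2^1)

2^13 = 8192. Using exponentiation by squaring, this requires 5 multiplications. The key idea: if the exponent is even, square the half-power; if odd, multiply by the base once.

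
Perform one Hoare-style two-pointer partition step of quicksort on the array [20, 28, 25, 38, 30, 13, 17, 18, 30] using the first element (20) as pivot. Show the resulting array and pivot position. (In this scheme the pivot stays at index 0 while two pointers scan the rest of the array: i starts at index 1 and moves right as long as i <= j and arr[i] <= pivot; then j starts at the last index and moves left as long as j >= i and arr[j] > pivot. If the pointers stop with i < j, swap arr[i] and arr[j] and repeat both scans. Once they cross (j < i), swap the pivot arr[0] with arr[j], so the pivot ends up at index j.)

Hoare-style two-pointer partition with pivot = 20:

Initial array: [20, 28, 25, 38, 30, 13, 17, 18, 30]

Pointers start at i = 1, j = 8.
i stops at index 1 (arr[1]=28 > 20), j stops at index 7 (arr[7]=18 <= 20): swap arr[1] and arr[7], array becomes [20, 18, 25, 38, 30, 13, 17, 28, 30]
i stops at index 2 (arr[2]=25 > 20), j stops at index 6 (arr[6]=17 <= 20): swap arr[2] and arr[6], array becomes [20, 18, 17, 38, 30, 13, 25, 28, 30]
i stops at index 3 (arr[3]=38 > 20), j stops at index 5 (arr[5]=13 <= 20): swap arr[3] and arr[5], array becomes [20, 18, 17, 13, 30, 38, 25, 28, 30]
i ends at 4, j ends at 3: the pointers have crossed (j < i), so scanning stops.

Swap pivot arr[0] with arr[3] to place pivot at position 3: [13, 18, 17, 20, 30, 38, 25, 28, 30]
Pivot position: 3

After partitioning with pivot 20, the array becomes [13, 18, 17, 20, 30, 38, 25, 28, 30]. The pivot is placed at index 3. All elements to the left of the pivot are <= 20, and all elements to the right are > 20.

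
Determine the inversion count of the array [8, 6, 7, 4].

Finding inversions in [8, 6, 7, 4]:

(0, 1): arr[0]=8 > arr[1]=6
(0, 2): arr[0]=8 > arr[2]=7
(0, 3): arr[0]=8 > arr[3]=4
(1, 3): arr[1]=6 > arr[3]=4
(2, 3): arr[2]=7 > arr[3]=4

Total inversions: 5

The array has 5 inversion(s): (0,1), (0,2), (0,3), (1,3), (2,3). Each pair (i,j) satisfies i < j and arr[i] > arr[j].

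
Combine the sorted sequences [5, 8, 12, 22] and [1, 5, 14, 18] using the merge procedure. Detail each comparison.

Merging process:

Compare 5 vs 1: take 1 from right. Merged: [1]
Compare 5 vs 5: take 5 from left. Merged: [1, 5]
Compare 8 vs 5: take 5 from right. Merged: [1, 5, 5]
Compare 8 vs 14: take 8 from left. Merged: [1, 5, 5, 8]
Compare 12 vs 14: take 12 from left. Merged: [1, 5, 5, 8, 12]
Compare 22 vs 14: take 14 from right. Merged: [1, 5, 5, 8, 12, 14]
Compare 22 vs 18: take 18 from right. Merged: [1, 5, 5, 8, 12, 14, 18]
Append remaining from left: [22]. Merged: [1, 5, 5, 8, 12, 14, 18, 22]

Final merged array: [1, 5, 5, 8, 12, 14, 18, 22]
Total comparisons: 7

The merged array is [1, 5, 5, 8, 12, 14, 18, 22], requiring 7 comparisons. The merge step runs in O(n) time where n is the total number of elements.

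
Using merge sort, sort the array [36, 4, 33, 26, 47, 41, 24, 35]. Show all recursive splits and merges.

Merge sort trace:

Split: [36, 4, 33, 26, 47, 41, 24, 35] -> [36, 4, 33, 26] and [47, 41, 24, 35]
  Split: [36, 4, 33, 26] -> [36, 4] and [33, 26]
    Split: [36, 4] -> [36] and [4]
    Merge: [36] + [4] -> [4, 36]
    Split: [33, 26] -> [33] and [26]
    Merge: [33] + [26] -> [26, 33]
  Merge: [4, 36] + [26, 33] -> [4, 26, 33, 36]
  Split: [47, 41, 24, 35] -> [47, 41] and [24, 35]
    Split: [47, 41] -> [47] and [41]
    Merge: [47] + [41] -> [41, 47]
    Split: [24, 35] -> [24] and [35]
    Merge: [24] + [35] -> [24, 35]
  Merge: [41, 47] + [24, 35] -> [24, 35, 41, 47]
Merge: [4, 26, 33, 36] + [24, 35, 41, 47] -> [4, 24, 26, 33, 35, 36, 41, 47]

Final sorted array: [4, 24, 26, 33, 35, 36, 41, 47]

The merge sort proceeds by recursively splitting the array and merging sorted halves.
After all merges, the sorted array is [4, 24, 26, 33, 35, 36, 41, 47].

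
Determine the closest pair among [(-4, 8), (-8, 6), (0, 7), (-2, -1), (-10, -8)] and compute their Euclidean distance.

Computing all pairwise distances among 5 points:

d((-4, 8), (-8, 6)) = 4.4721
d((-4, 8), (0, 7)) = 4.1231 <-- minimum
d((-4, 8), (-2, -1)) = 9.2195
d((-4, 8), (-10, -8)) = 17.088
d((-8, 6), (0, 7)) = 8.0623
d((-8, 6), (-2, -1)) = 9.2195
d((-8, 6), (-10, -8)) = 14.1421
d((0, 7), (-2, -1)) = 8.2462
d((0, 7), (-10, -8)) = 18.0278
d((-2, -1), (-10, -8)) = 10.6301

Closest pair: (-4, 8) and (0, 7) with distance 4.1231

The closest pair is (-4, 8) and (0, 7) with Euclidean distance 4.1231. For 5 points, brute-force pairwise comparison is shown above. For large n, the divide-and-conquer algorithm (sort by x, recurse on halves, check the dividing strip) achieves O(n log n).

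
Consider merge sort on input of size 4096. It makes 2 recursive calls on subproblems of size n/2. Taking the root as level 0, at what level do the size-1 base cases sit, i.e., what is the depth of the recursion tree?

For divide and conquer with division factor 2:

Problem sizes at each level:
Level 0: 4096
Level 1: 2048
Level 2: 1024
Level 3: 512
Level 4: 256
Level 5: 128
Level 6: 64
Level 7: 32
Level 8: 16
Level 9: 8
Level 10: 4
Level 11: 2
Level 12: 1

The root is level 0 and the size-1 base case is level 12 (the tree spans levels 0 through 12, i.e. 13 levels counting the root), so the depth is the number of divisions: log_2(4096) = 12

The recursion tree depth is log_2(4096) = 12. At each level, the problem size is divided by 2, so it takes 12 divisions to reduce to a base case of size 1. The algorithm makes 2 recursive calls at each level.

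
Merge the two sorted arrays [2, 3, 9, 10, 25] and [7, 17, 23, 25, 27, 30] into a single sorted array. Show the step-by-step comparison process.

Merging process:

Compare 2 vs 7: take 2 from left. Merged: [2]
Compare 3 vs 7: take 3 from left. Merged: [2, 3]
Compare 9 vs 7: take 7 from right. Merged: [2, 3, 7]
Compare 9 vs 17: take 9 from left. Merged: [2, 3, 7, 9]
Compare 10 vs 17: take 10 from left. Merged: [2, 3, 7, 9, 10]
Compare 25 vs 17: take 17 from right. Merged: [2, 3, 7, 9, 10, 17]
Compare 25 vs 23: take 23 from right. Merged: [2, 3, 7, 9, 10, 17, 23]
Compare 25 vs 25: take 25 from left. Merged: [2, 3, 7, 9, 10, 17, 23, 25]
Append remaining from right: [25, 27, 30]. Merged: [2, 3, 7, 9, 10, 17, 23, 25, 25, 27, 30]

Final merged array: [2, 3, 7, 9, 10, 17, 23, 25, 25, 27, 30]
Total comparisons: 8

The merged array is [2, 3, 7, 9, 10, 17, 23, 25, 25, 27, 30], requiring 8 comparisons. The merge step runs in O(n) time where n is the total number of elements.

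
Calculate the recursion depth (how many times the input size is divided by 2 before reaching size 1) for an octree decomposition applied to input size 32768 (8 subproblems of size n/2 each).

For divide and conquer with division factor 2:

Problem sizes at each level:
Level 0: 32768
Level 1: 16384
Level 2: 8192
Level 3: 4096
Level 4: 2048
Level 5: 1024
Level 6: 512
Level 7: 256
Level 8: 128
Level 9: 64
Level 10: 32
Level 11: 16
Level 12: 8
Level 13: 4
Level 14: 2
Level 15: 1

The root is level 0 and the size-1 base case is level 15 (the tree spans levels 0 through 15, i.e. 16 levels counting the root), so the depth is the number of divisions: log_2(32768) = 15

The recursion tree depth is log_2(32768) = 15. At each level, the problem size is divided by 2, so it takes 15 divisions to reduce to a base case of size 1. The algorithm makes 8 recursive calls at each level.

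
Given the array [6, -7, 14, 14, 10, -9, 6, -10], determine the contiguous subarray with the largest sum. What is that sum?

Using Kadane's algorithm on [6, -7, 14, 14, 10, -9, 6, -10]:

Scanning through the array:
Position 1 (value -7): max_ending_here = -1, max_so_far = 6
Position 2 (value 14): max_ending_here = 14, max_so_far = 14
Position 3 (value 14): max_ending_here = 28, max_so_far = 28
Position 4 (value 10): max_ending_here = 38, max_so_far = 38
Position 5 (value -9): max_ending_here = 29, max_so_far = 38
Position 6 (value 6): max_ending_here = 35, max_so_far = 38
Position 7 (value -10): max_ending_here = 25, max_so_far = 38

Maximum subarray: [14, 14, 10]
Maximum sum: 38

The maximum subarray is [14, 14, 10] with sum 38. This subarray runs from index 2 to index 4.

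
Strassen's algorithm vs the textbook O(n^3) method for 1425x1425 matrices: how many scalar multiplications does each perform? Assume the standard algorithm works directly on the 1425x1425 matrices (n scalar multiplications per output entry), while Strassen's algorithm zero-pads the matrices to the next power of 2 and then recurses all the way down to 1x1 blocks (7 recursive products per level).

Matrix multiplication for 1425x1425 matrices:

Strassen's algorithm requires power-of-2 dimensions. Pad 1425x1425 to 2048x2048 (next power of 2).

Standard algorithm: 1425^3 = 2893640625 multiplications
Strassen's algorithm: 7^(log2(2048)) = 7^11 = 1977326743 multiplications
Savings: 2893640625 - 1977326743 = 916313882 multiplications

Standard: 2893640625 multiplications (1425^3). Strassen: 1977326743 multiplications (7^11, after padding to 2048x2048). Strassen reduces 8 recursive multiplications to 7 at each level.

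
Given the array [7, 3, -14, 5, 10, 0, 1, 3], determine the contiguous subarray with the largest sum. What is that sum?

Using Kadane's algorithm on [7, 3, -14, 5, 10, 0, 1, 3]:

Scanning through the array:
Position 1 (value 3): max_ending_here = 10, max_so_far = 10
Position 2 (value -14): max_ending_here = -4, max_so_far = 10
Position 3 (value 5): max_ending_here = 5, max_so_far = 10
Position 4 (value 10): max_ending_here = 15, max_so_far = 15
Position 5 (value 0): max_ending_here = 15, max_so_far = 15
Position 6 (value 1): max_ending_here = 16, max_so_far = 16
Position 7 (value 3): max_ending_here = 19, max_so_far = 19

Maximum subarray: [5, 10, 0, 1, 3]
Maximum sum: 19

The maximum subarray is [5, 10, 0, 1, 3] with sum 19. This subarray runs from index 3 to index 7.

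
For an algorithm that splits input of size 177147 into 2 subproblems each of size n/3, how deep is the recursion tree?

For divide and conquer with division factor 3:

Problem sizes at each level:
Level 0: 177147
Level 1: 59049
Level 2: 19683
Level 3: 6561
Level 4: 2187
Level 5: 729
Level 6: 243
Level 7: 81
Level 8: 27
Level 9: 9
Level 10: 3
Level 11: 1

The root is level 0 and the size-1 base case is level 11 (the tree spans levels 0 through 11, i.e. 12 levels counting the root), so the depth is the number of divisions: log_3(177147) = 11

The recursion tree depth is log_3(177147) = 11. At each level, the problem size is divided by 3, so it takes 11 divisions to reduce to a base case of size 1. The algorithm makes 2 recursive calls at each level.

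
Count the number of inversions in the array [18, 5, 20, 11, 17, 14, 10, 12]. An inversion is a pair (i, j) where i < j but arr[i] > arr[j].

Finding inversions in [18, 5, 20, 11, 17, 14, 10, 12]:

(0, 1): arr[0]=18 > arr[1]=5
(0, 3): arr[0]=18 > arr[3]=11
(0, 4): arr[0]=18 > arr[4]=17
(0, 5): arr[0]=18 > arr[5]=14
(0, 6): arr[0]=18 > arr[6]=10
(0, 7): arr[0]=18 > arr[7]=12
(2, 3): arr[2]=20 > arr[3]=11
(2, 4): arr[2]=20 > arr[4]=17
(2, 5): arr[2]=20 > arr[5]=14
(2, 6): arr[2]=20 > arr[6]=10
(2, 7): arr[2]=20 > arr[7]=12
(3, 6): arr[3]=11 > arr[6]=10
(4, 5): arr[4]=17 > arr[5]=14
(4, 6): arr[4]=17 > arr[6]=10
(4, 7): arr[4]=17 > arr[7]=12
(5, 6): arr[5]=14 > arr[6]=10
(5, 7): arr[5]=14 > arr[7]=12

Total inversions: 17

The array has 17 inversion(s): (0,1), (0,3), (0,4), (0,5), (0,6), (0,7), (2,3), (2,4), (2,5), (2,6), (2,7), (3,6), (4,5), (4,6), (4,7), (5,6), (5,7). Each pair (i,j) satisfies i < j and arr[i] > arr[j].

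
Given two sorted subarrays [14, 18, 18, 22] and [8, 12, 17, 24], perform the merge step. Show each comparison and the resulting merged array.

Merging process:

Compare 14 vs 8: take 8 from right. Merged: [8]
Compare 14 vs 12: take 12 from right. Merged: [8, 12]
Compare 14 vs 17: take 14 from left. Merged: [8, 12, 14]
Compare 18 vs 17: take 17 from right. Merged: [8, 12, 14, 17]
Compare 18 vs 24: take 18 from left. Merged: [8, 12, 14, 17, 18]
Compare 18 vs 24: take 18 from left. Merged: [8, 12, 14, 17, 18, 18]
Compare 22 vs 24: take 22 from left. Merged: [8, 12, 14, 17, 18, 18, 22]
Append remaining from right: [24]. Merged: [8, 12, 14, 17, 18, 18, 22, 24]

Final merged array: [8, 12, 14, 17, 18, 18, 22, 24]
Total comparisons: 7

The merged array is [8, 12, 14, 17, 18, 18, 22, 24], requiring 7 comparisons. The merge step runs in O(n) time where n is the total number of elements.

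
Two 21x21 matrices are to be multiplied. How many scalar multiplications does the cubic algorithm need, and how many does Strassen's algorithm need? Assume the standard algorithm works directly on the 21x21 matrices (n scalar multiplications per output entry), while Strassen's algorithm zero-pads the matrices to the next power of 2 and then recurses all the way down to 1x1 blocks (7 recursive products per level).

Matrix multiplication for 21x21 matrices:

Strassen's algorithm requires power-of-2 dimensions. Pad 21x21 to 32x32 (next power of 2).

Standard algorithm: 21^3 = 9261 multiplications
Strassen's algorithm: 7^(log2(32)) = 7^5 = 16807 multiplications
Difference: 9261 - 16807 = -7546 (Strassen uses MORE here due to padding overhead — for small or just-over-power-of-2 n, padding can outweigh the per-level savings)

Standard: 9261 multiplications (21^3). Strassen: 16807 multiplications (7^5, after padding to 32x32). Strassen reduces 8 recursive multiplications to 7 at each level.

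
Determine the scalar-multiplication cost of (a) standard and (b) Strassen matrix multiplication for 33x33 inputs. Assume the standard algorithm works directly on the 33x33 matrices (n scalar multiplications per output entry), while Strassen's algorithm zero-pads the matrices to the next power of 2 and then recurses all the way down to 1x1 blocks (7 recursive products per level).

Matrix multiplication for 33x33 matrices:

Strassen's algorithm requires power-of-2 dimensions. Pad 33x33 to 64x64 (next power of 2).

Standard algorithm: 33^3 = 35937 multiplications
Strassen's algorithm: 7^(log2(64)) = 7^6 = 117649 multiplications
Difference: 35937 - 117649 = -81712 (Strassen uses MORE here due to padding overhead — for small or just-over-power-of-2 n, padding can outweigh the per-level savings)

Standard: 35937 multiplications (33^3). Strassen: 117649 multiplications (7^6, after padding to 64x64). Strassen reduces 8 recursive multiplications to 7 at each level.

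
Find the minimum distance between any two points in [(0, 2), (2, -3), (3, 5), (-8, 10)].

Computing all pairwise distances among 4 points:

d((0, 2), (2, -3)) = 5.3852
d((0, 2), (3, 5)) = 4.2426 <-- minimum
d((0, 2), (-8, 10)) = 11.3137
d((2, -3), (3, 5)) = 8.0623
d((2, -3), (-8, 10)) = 16.4012
d((3, 5), (-8, 10)) = 12.083

Closest pair: (0, 2) and (3, 5) with distance 4.2426

The closest pair is (0, 2) and (3, 5) with Euclidean distance 4.2426. For 4 points, brute-force pairwise comparison is shown above. For large n, the divide-and-conquer algorithm (sort by x, recurse on halves, check the dividing strip) achieves O(n log n).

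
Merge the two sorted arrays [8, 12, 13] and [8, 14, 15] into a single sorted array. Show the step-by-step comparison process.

Merging process:

Compare 8 vs 8: take 8 from left. Merged: [8]
Compare 12 vs 8: take 8 from right. Merged: [8, 8]
Compare 12 vs 14: take 12 from left. Merged: [8, 8, 12]
Compare 13 vs 14: take 13 from left. Merged: [8, 8, 12, 13]
Append remaining from right: [14, 15]. Merged: [8, 8, 12, 13, 14, 15]

Final merged array: [8, 8, 12, 13, 14, 15]
Total comparisons: 4

The merged array is [8, 8, 12, 13, 14, 15], requiring 4 comparisons. The merge step runs in O(n) time where n is the total number of elements.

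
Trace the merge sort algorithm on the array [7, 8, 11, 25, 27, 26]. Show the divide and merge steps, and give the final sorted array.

Merge sort trace:

Split: [7, 8, 11, 25, 27, 26] -> [7, 8, 11] and [25, 27, 26]
  Split: [7, 8, 11] -> [7] and [8, 11]
    Split: [8, 11] -> [8] and [11]
    Merge: [8] + [11] -> [8, 11]
  Merge: [7] + [8, 11] -> [7, 8, 11]
  Split: [25, 27, 26] -> [25] and [27, 26]
    Split: [27, 26] -> [27] and [26]
    Merge: [27] + [26] -> [26, 27]
  Merge: [25] + [26, 27] -> [25, 26, 27]
Merge: [7, 8, 11] + [25, 26, 27] -> [7, 8, 11, 25, 26, 27]

Final sorted array: [7, 8, 11, 25, 26, 27]

The merge sort proceeds by recursively splitting the array and merging sorted halves.
After all merges, the sorted array is [7, 8, 11, 25, 26, 27].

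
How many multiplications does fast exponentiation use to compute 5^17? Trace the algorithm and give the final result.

Computing 5^17 by squaring (build up from 5^1; each line after the first costs one multiplication):

5^1 = 5
5^2 = (5^1)^2 = 5^2 = 25
5^4 = (5^2)^2 = 25^2 = 625
5^8 = (5^4)^2 = 625^2 = 390625
5^16 = (5^8)^2 = 390625^2 = 152587890625
5^17 = 5 * 5^16 = 5 * 152587890625 = 762939453125

Result: 762939453125
Multiplications needed: 5 (5 lines after 5^1)

5^17 = 762939453125. Using exponentiation by squaring, this requires 5 multiplications. The key idea: if the exponent is even, square the half-power; if odd, multiply by the base once.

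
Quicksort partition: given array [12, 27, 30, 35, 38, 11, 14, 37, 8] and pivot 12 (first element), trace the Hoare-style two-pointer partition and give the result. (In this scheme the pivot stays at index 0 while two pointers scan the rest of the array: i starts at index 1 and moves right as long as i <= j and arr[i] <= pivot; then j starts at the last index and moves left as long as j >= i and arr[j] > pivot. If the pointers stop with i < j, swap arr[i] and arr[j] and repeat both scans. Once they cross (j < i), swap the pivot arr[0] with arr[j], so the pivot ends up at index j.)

Hoare-style two-pointer partition with pivot = 12:

Initial array: [12, 27, 30, 35, 38, 11, 14, 37, 8]

Pointers start at i = 1, j = 8.
i stops at index 1 (arr[1]=27 > 12), j stops at index 8 (arr[8]=8 <= 12): swap arr[1] and arr[8], array becomes [12, 8, 30, 35, 38, 11, 14, 37, 27]
i stops at index 2 (arr[2]=30 > 12), j stops at index 5 (arr[5]=11 <= 12): swap arr[2] and arr[5], array becomes [12, 8, 11, 35, 38, 30, 14, 37, 27]
i ends at 3, j ends at 2: the pointers have crossed (j < i), so scanning stops.

Swap pivot arr[0] with arr[2] to place pivot at position 2: [11, 8, 12, 35, 38, 30, 14, 37, 27]
Pivot position: 2

After partitioning with pivot 12, the array becomes [11, 8, 12, 35, 38, 30, 14, 37, 27]. The pivot is placed at index 2. All elements to the left of the pivot are <= 12, and all elements to the right are > 12.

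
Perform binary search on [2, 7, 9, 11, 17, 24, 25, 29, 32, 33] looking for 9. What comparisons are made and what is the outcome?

Binary search for 9 in [2, 7, 9, 11, 17, 24, 25, 29, 32, 33]:

lo=0, hi=9, mid=4, arr[mid]=17 -> 17 > 9, search left half
lo=0, hi=3, mid=1, arr[mid]=7 -> 7 < 9, search right half
lo=2, hi=3, mid=2, arr[mid]=9 -> Found target at index 2!

Binary search finds 9 at index 2 after 3 comparisons. The search repeatedly halves the search space by comparing with the middle element.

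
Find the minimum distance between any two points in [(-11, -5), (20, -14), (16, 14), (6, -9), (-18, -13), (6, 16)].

Computing all pairwise distances among 6 points:

d((-11, -5), (20, -14)) = 32.28
d((-11, -5), (16, 14)) = 33.0151
d((-11, -5), (6, -9)) = 17.4642
d((-11, -5), (-18, -13)) = 10.6301
d((-11, -5), (6, 16)) = 27.0185
d((20, -14), (16, 14)) = 28.2843
d((20, -14), (6, -9)) = 14.8661
d((20, -14), (-18, -13)) = 38.0132
d((20, -14), (6, 16)) = 33.1059
d((16, 14), (6, -9)) = 25.0799
d((16, 14), (-18, -13)) = 43.4166
d((16, 14), (6, 16)) = 10.198 <-- minimum
d((6, -9), (-18, -13)) = 24.3311
d((6, -9), (6, 16)) = 25.0
d((-18, -13), (6, 16)) = 37.6431

Closest pair: (16, 14) and (6, 16) with distance 10.198

The closest pair is (16, 14) and (6, 16) with Euclidean distance 10.198. For 6 points, brute-force pairwise comparison is shown above. For large n, the divide-and-conquer algorithm (sort by x, recurse on halves, check the dividing strip) achieves O(n log n).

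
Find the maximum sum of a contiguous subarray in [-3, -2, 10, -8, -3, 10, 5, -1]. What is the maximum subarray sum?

Using Kadane's algorithm on [-3, -2, 10, -8, -3, 10, 5, -1]:

Scanning through the array:
Position 1 (value -2): max_ending_here = -2, max_so_far = -2
Position 2 (value 10): max_ending_here = 10, max_so_far = 10
Position 3 (value -8): max_ending_here = 2, max_so_far = 10
Position 4 (value -3): max_ending_here = -1, max_so_far = 10
Position 5 (value 10): max_ending_here = 10, max_so_far = 10
Position 6 (value 5): max_ending_here = 15, max_so_far = 15
Position 7 (value -1): max_ending_here = 14, max_so_far = 15

Maximum subarray: [10, 5]
Maximum sum: 15

The maximum subarray is [10, 5] with sum 15. This subarray runs from index 5 to index 6.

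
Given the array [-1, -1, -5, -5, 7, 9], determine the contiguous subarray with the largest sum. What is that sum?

Using Kadane's algorithm on [-1, -1, -5, -5, 7, 9]:

Scanning through the array:
Position 1 (value -1): max_ending_here = -1, max_so_far = -1
Position 2 (value -5): max_ending_here = -5, max_so_far = -1
Position 3 (value -5): max_ending_here = -5, max_so_far = -1
Position 4 (value 7): max_ending_here = 7, max_so_far = 7
Position 5 (value 9): max_ending_here = 16, max_so_far = 16

Maximum subarray: [7, 9]
Maximum sum: 16

The maximum subarray is [7, 9] with sum 16. This subarray runs from index 4 to index 5.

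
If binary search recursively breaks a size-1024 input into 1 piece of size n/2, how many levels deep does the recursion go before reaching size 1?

For divide and conquer with division factor 2:

Problem sizes at each level:
Level 0: 1024
Level 1: 512
Level 2: 256
Level 3: 128
Level 4: 64
Level 5: 32
Level 6: 16
Level 7: 8
Level 8: 4
Level 9: 2
Level 10: 1

The root is level 0 and the size-1 base case is level 10 (the tree spans levels 0 through 10, i.e. 11 levels counting the root), so the depth is the number of divisions: log_2(1024) = 10

The recursion tree depth is log_2(1024) = 10. At each level, the problem size is divided by 2, so it takes 10 divisions to reduce to a base case of size 1. The algorithm makes 1 recursive call at each level.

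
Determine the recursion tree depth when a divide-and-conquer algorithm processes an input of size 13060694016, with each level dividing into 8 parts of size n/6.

For divide and conquer with division factor 6:

Problem sizes at each level:
Level 0: 13060694016
Level 1: 2176782336
Level 2: 362797056
Level 3: 60466176
Level 4: 10077696
Level 5: 1679616
Level 6: 279936
Level 7: 46656
Level 8: 7776
Level 9: 1296
Level 10: 216
Level 11: 36
Level 12: 6
Level 13: 1

The root is level 0 and the size-1 base case is level 13 (the tree spans levels 0 through 13, i.e. 14 levels counting the root), so the depth is the number of divisions: log_6(13060694016) = 13

The recursion tree depth is log_6(13060694016) = 13. At each level, the problem size is divided by 6, so it takes 13 divisions to reduce to a base case of size 1. The algorithm makes 8 recursive calls at each level.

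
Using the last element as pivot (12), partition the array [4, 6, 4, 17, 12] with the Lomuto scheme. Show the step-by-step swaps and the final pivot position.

Lomuto partition with pivot = 12:

Initial array: [4, 6, 4, 17, 12]

arr[0]=4 <= 12: swap with position 0, array becomes [4, 6, 4, 17, 12]
arr[1]=6 <= 12: swap with position 1, array becomes [4, 6, 4, 17, 12]
arr[2]=4 <= 12: swap with position 2, array becomes [4, 6, 4, 17, 12]
arr[3]=17 > 12: no swap

Place pivot at position 3: [4, 6, 4, 12, 17]
Pivot position: 3

After partitioning with pivot 12, the array becomes [4, 6, 4, 12, 17]. The pivot is placed at index 3. All elements to the left of the pivot are <= 12, and all elements to the right are > 12.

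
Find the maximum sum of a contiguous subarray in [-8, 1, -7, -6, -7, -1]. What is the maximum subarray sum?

Using Kadane's algorithm on [-8, 1, -7, -6, -7, -1]:

Scanning through the array:
Position 1 (value 1): max_ending_here = 1, max_so_far = 1
Position 2 (value -7): max_ending_here = -6, max_so_far = 1
Position 3 (value -6): max_ending_here = -6, max_so_far = 1
Position 4 (value -7): max_ending_here = -7, max_so_far = 1
Position 5 (value -1): max_ending_here = -1, max_so_far = 1

Maximum subarray: [1]
Maximum sum: 1

The maximum subarray is [1] with sum 1. This subarray runs from index 1 to index 1.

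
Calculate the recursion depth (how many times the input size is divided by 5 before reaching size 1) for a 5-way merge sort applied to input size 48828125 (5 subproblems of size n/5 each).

For divide and conquer with division factor 5:

Problem sizes at each level:
Level 0: 48828125
Level 1: 9765625
Level 2: 1953125
Level 3: 390625
Level 4: 78125
Level 5: 15625
Level 6: 3125
Level 7: 625
Level 8: 125
Level 9: 25
Level 10: 5
Level 11: 1

The root is level 0 and the size-1 base case is level 11 (the tree spans levels 0 through 11, i.e. 12 levels counting the root), so the depth is the number of divisions: log_5(48828125) = 11

The recursion tree depth is log_5(48828125) = 11. At each level, the problem size is divided by 5, so it takes 11 divisions to reduce to a base case of size 1. The algorithm makes 5 recursive calls at each level.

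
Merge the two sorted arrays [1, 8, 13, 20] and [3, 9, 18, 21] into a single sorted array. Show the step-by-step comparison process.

Merging process:

Compare 1 vs 3: take 1 from left. Merged: [1]
Compare 8 vs 3: take 3 from right. Merged: [1, 3]
Compare 8 vs 9: take 8 from left. Merged: [1, 3, 8]
Compare 13 vs 9: take 9 from right. Merged: [1, 3, 8, 9]
Compare 13 vs 18: take 13 from left. Merged: [1, 3, 8, 9, 13]
Compare 20 vs 18: take 18 from right. Merged: [1, 3, 8, 9, 13, 18]
Compare 20 vs 21: take 20 from left. Merged: [1, 3, 8, 9, 13, 18, 20]
Append remaining from right: [21]. Merged: [1, 3, 8, 9, 13, 18, 20, 21]

Final merged array: [1, 3, 8, 9, 13, 18, 20, 21]
Total comparisons: 7

The merged array is [1, 3, 8, 9, 13, 18, 20, 21], requiring 7 comparisons. The merge step runs in O(n) time where n is the total number of elements.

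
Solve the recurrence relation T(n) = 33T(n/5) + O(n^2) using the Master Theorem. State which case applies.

Master Theorem for T(n) = 33T(n/5) + O(n^2):

a = 33, b = 5, c = 2
log_b(a) = log_5(33) = 2.1725

Case 1: c = 2 < log_5(33) = 2.1725
T(n) = O(n^(log_5 33))

For T(n) = 33T(n/5) + O(n^2): log_5(33) = 2.1725. This is Case 1 of the Master Theorem (c < log_b(a), work dominated by leaves), giving O(n^(log_5 33)).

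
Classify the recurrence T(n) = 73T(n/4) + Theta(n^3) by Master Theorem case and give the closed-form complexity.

Master Theorem for T(n) = 73T(n/4) + O(n^3):

a = 73, b = 4, c = 3
log_b(a) = log_4(73) = 3.0949

Case 1: c = 3 < log_4(73) = 3.0949
T(n) = O(n^(log_4 73))

For T(n) = 73T(n/4) + O(n^3): log_4(73) = 3.0949. This is Case 1 of the Master Theorem (c < log_b(a), work dominated by leaves), giving O(n^(log_4 73)).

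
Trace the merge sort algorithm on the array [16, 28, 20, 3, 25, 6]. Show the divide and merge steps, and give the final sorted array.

Merge sort trace:

Split: [16, 28, 20, 3, 25, 6] -> [16, 28, 20] and [3, 25, 6]
  Split: [16, 28, 20] -> [16] and [28, 20]
    Split: [28, 20] -> [28] and [20]
    Merge: [28] + [20] -> [20, 28]
  Merge: [16] + [20, 28] -> [16, 20, 28]
  Split: [3, 25, 6] -> [3] and [25, 6]
    Split: [25, 6] -> [25] and [6]
    Merge: [25] + [6] -> [6, 25]
  Merge: [3] + [6, 25] -> [3, 6, 25]
Merge: [16, 20, 28] + [3, 6, 25] -> [3, 6, 16, 20, 25, 28]

Final sorted array: [3, 6, 16, 20, 25, 28]

The merge sort proceeds by recursively splitting the array and merging sorted halves.
After all merges, the sorted array is [3, 6, 16, 20, 25, 28].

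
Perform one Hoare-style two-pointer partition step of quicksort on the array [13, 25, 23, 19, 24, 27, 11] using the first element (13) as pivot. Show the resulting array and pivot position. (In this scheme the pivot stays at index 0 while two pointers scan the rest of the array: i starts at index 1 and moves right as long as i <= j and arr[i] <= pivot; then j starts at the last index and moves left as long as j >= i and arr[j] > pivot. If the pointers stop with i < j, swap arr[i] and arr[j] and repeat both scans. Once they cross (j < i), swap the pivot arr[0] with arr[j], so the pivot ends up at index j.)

Hoare-style two-pointer partition with pivot = 13:

Initial array: [13, 25, 23, 19, 24, 27, 11]

Pointers start at i = 1, j = 6.
i stops at index 1 (arr[1]=25 > 13), j stops at index 6 (arr[6]=11 <= 13): swap arr[1] and arr[6], array becomes [13, 11, 23, 19, 24, 27, 25]
i ends at 2, j ends at 1: the pointers have crossed (j < i), so scanning stops.

Swap pivot arr[0] with arr[1] to place pivot at position 1: [11, 13, 23, 19, 24, 27, 25]
Pivot position: 1

After partitioning with pivot 13, the array becomes [11, 13, 23, 19, 24, 27, 25]. The pivot is placed at index 1. All elements to the left of the pivot are <= 13, and all elements to the right are > 13.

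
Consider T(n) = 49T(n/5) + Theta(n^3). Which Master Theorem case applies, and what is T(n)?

Master Theorem for T(n) = 49T(n/5) + O(n^3):

a = 49, b = 5, c = 3
log_b(a) = log_5(49) = 2.4181

Case 3: c = 3 > log_5(49) = 2.4181
T(n) = O(n^3) = O(n^3)

For T(n) = 49T(n/5) + O(n^3): log_5(49) = 2.4181. This is Case 3 of the Master Theorem (c > log_b(a), work dominated by root), giving O(n^3).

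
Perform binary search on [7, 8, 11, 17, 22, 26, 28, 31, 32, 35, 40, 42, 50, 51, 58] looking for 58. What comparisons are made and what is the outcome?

Binary search for 58 in [7, 8, 11, 17, 22, 26, 28, 31, 32, 35, 40, 42, 50, 51, 58]:

lo=0, hi=14, mid=7, arr[mid]=31 -> 31 < 58, search right half
lo=8, hi=14, mid=11, arr[mid]=42 -> 42 < 58, search right half
lo=12, hi=14, mid=13, arr[mid]=51 -> 51 < 58, search right half
lo=14, hi=14, mid=14, arr[mid]=58 -> Found target at index 14!

Binary search finds 58 at index 14 after 4 comparisons. The search repeatedly halves the search space by comparing with the middle element.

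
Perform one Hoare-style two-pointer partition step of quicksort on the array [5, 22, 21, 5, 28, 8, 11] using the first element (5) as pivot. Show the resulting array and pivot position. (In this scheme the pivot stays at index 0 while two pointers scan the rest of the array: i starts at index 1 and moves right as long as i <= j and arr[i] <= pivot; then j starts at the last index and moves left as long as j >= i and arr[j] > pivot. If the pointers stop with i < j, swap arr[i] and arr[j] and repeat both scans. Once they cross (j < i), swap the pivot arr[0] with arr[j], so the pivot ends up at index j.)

Hoare-style two-pointer partition with pivot = 5:

Initial array: [5, 22, 21, 5, 28, 8, 11]

Pointers start at i = 1, j = 6.
i stops at index 1 (arr[1]=22 > 5), j stops at index 3 (arr[3]=5 <= 5): swap arr[1] and arr[3], array becomes [5, 5, 21, 22, 28, 8, 11]
i ends at 2, j ends at 1: the pointers have crossed (j < i), so scanning stops.

Swap pivot arr[0] with arr[1] to place pivot at position 1: [5, 5, 21, 22, 28, 8, 11]
Pivot position: 1

After partitioning with pivot 5, the array becomes [5, 5, 21, 22, 28, 8, 11]. The pivot is placed at index 1. All elements to the left of the pivot are <= 5, and all elements to the right are > 5.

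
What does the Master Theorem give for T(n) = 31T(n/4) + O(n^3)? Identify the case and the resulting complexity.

Master Theorem for T(n) = 31T(n/4) + O(n^3):

a = 31, b = 4, c = 3
log_b(a) = log_4(31) = 2.4771

Case 3: c = 3 > log_4(31) = 2.4771
T(n) = O(n^3) = O(n^3)

For T(n) = 31T(n/4) + O(n^3): log_4(31) = 2.4771. This is Case 3 of the Master Theorem (c > log_b(a), work dominated by root), giving O(n^3).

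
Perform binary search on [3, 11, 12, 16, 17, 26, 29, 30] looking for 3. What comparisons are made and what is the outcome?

Binary search for 3 in [3, 11, 12, 16, 17, 26, 29, 30]:

lo=0, hi=7, mid=3, arr[mid]=16 -> 16 > 3, search left half
lo=0, hi=2, mid=1, arr[mid]=11 -> 11 > 3, search left half
lo=0, hi=0, mid=0, arr[mid]=3 -> Found target at index 0!

Binary search finds 3 at index 0 after 3 comparisons. The search repeatedly halves the search space by comparing with the middle element.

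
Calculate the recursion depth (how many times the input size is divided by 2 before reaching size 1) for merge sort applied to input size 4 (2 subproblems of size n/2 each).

For divide and conquer with division factor 2:

Problem sizes at each level:
Level 0: 4
Level 1: 2
Level 2: 1

The root is level 0 and the size-1 base case is level 2 (the tree spans levels 0 through 2, i.e. 3 levels counting the root), so the depth is the number of divisions: log_2(4) = 2

The recursion tree depth is log_2(4) = 2. At each level, the problem size is divided by 2, so it takes 2 divisions to reduce to a base case of size 1. The algorithm makes 2 recursive calls at each level.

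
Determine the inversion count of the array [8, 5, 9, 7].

Finding inversions in [8, 5, 9, 7]:

(0, 1): arr[0]=8 > arr[1]=5
(0, 3): arr[0]=8 > arr[3]=7
(2, 3): arr[2]=9 > arr[3]=7

Total inversions: 3

The array has 3 inversion(s): (0,1), (0,3), (2,3). Each pair (i,j) satisfies i < j and arr[i] > arr[j].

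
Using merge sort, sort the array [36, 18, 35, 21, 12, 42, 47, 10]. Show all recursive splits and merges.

Merge sort trace:

Split: [36, 18, 35, 21, 12, 42, 47, 10] -> [36, 18, 35, 21] and [12, 42, 47, 10]
  Split: [36, 18, 35, 21] -> [36, 18] and [35, 21]
    Split: [36, 18] -> [36] and [18]
    Merge: [36] + [18] -> [18, 36]
    Split: [35, 21] -> [35] and [21]
    Merge: [35] + [21] -> [21, 35]
  Merge: [18, 36] + [21, 35] -> [18, 21, 35, 36]
  Split: [12, 42, 47, 10] -> [12, 42] and [47, 10]
    Split: [12, 42] -> [12] and [42]
    Merge: [12] + [42] -> [12, 42]
    Split: [47, 10] -> [47] and [10]
    Merge: [47] + [10] -> [10, 47]
  Merge: [12, 42] + [10, 47] -> [10, 12, 42, 47]
Merge: [18, 21, 35, 36] + [10, 12, 42, 47] -> [10, 12, 18, 21, 35, 36, 42, 47]

Final sorted array: [10, 12, 18, 21, 35, 36, 42, 47]

The merge sort proceeds by recursively splitting the array and merging sorted halves.
After all merges, the sorted array is [10, 12, 18, 21, 35, 36, 42, 47].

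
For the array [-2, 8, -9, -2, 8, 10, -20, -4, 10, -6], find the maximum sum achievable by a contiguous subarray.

Using Kadane's algorithm on [-2, 8, -9, -2, 8, 10, -20, -4, 10, -6]:

Scanning through the array:
Position 1 (value 8): max_ending_here = 8, max_so_far = 8
Position 2 (value -9): max_ending_here = -1, max_so_far = 8
Position 3 (value -2): max_ending_here = -2, max_so_far = 8
Position 4 (value 8): max_ending_here = 8, max_so_far = 8
Position 5 (value 10): max_ending_here = 18, max_so_far = 18
Position 6 (value -20): max_ending_here = -2, max_so_far = 18
Position 7 (value -4): max_ending_here = -4, max_so_far = 18
Position 8 (value 10): max_ending_here = 10, max_so_far = 18
Position 9 (value -6): max_ending_here = 4, max_so_far = 18

Maximum subarray: [8, 10]
Maximum sum: 18

The maximum subarray is [8, 10] with sum 18. This subarray runs from index 4 to index 5.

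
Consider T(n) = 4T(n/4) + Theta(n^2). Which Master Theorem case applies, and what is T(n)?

Master Theorem for T(n) = 4T(n/4) + O(n^2):

a = 4, b = 4, c = 2
log_b(a) = log_4(4) = 1.0000

Case 3: c = 2 > log_4(4) = 1.0000
T(n) = O(n^2) = O(n^2)

For T(n) = 4T(n/4) + O(n^2): log_4(4) = 1.0000. This is Case 3 of the Master Theorem (c > log_b(a), work dominated by root), giving O(n^2).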